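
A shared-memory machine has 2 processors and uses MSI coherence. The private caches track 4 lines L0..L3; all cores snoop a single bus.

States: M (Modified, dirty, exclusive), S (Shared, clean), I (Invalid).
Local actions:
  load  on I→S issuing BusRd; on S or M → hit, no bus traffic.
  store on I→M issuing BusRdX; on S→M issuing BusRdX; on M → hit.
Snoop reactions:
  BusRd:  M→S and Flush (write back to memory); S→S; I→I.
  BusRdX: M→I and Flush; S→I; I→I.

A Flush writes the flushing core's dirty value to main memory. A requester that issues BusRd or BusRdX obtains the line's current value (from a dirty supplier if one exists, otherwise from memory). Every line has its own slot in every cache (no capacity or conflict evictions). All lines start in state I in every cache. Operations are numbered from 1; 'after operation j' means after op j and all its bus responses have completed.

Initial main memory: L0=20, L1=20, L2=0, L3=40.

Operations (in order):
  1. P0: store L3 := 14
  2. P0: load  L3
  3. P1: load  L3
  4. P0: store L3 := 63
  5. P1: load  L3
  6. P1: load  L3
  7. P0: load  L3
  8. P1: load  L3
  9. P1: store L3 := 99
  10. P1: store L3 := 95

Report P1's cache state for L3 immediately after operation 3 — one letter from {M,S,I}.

step 1: P0: store L3 := 14  ⟶  MI  (L3)  txn=BusRdX  M[L3]=40
step 2: P0: load  L3  ⟶  MI  (L3)  txn=∅  M[L3]=40
step 3: P1: load  L3  ⟶  SS  (L3)  txn=BusRd+Flush  M[L3]=14
step 4: P0: store L3 := 63  ⟶  MI  (L3)  txn=BusRdX  M[L3]=14
step 5: P1: load  L3  ⟶  SS  (L3)  txn=BusRd+Flush  M[L3]=63
step 6: P1: load  L3  ⟶  SS  (L3)  txn=∅  M[L3]=63
step 7: P0: load  L3  ⟶  SS  (L3)  txn=∅  M[L3]=63
step 8: P1: load  L3  ⟶  SS  (L3)  txn=∅  M[L3]=63
step 9: P1: store L3 := 99  ⟶  IM  (L3)  txn=BusRdX  M[L3]=63
step 10: P1: store L3 := 95  ⟶  IM  (L3)  txn=∅  M[L3]=63

state = S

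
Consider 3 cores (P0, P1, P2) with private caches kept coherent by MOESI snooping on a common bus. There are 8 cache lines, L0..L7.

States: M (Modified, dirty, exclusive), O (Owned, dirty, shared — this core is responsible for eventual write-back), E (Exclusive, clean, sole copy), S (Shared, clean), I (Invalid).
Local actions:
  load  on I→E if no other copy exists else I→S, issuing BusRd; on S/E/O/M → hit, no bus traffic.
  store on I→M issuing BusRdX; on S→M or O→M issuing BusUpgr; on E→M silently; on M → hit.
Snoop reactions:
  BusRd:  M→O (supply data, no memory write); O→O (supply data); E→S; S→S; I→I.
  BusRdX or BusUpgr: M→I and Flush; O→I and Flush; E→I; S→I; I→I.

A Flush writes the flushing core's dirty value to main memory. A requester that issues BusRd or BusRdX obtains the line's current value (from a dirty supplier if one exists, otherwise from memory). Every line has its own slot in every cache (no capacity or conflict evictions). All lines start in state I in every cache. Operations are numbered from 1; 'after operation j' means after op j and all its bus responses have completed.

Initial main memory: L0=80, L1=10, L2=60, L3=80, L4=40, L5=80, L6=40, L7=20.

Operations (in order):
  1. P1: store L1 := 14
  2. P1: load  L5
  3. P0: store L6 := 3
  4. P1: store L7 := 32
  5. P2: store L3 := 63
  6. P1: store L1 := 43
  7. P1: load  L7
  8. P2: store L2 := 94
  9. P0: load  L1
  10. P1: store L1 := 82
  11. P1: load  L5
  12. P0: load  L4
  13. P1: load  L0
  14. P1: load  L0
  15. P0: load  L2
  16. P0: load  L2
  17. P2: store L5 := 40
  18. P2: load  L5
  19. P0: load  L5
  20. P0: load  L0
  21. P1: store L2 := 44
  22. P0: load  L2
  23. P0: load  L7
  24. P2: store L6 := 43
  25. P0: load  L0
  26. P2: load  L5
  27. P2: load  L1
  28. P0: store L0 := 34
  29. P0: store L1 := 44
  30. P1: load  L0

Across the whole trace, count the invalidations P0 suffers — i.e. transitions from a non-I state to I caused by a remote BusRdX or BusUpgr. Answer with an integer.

step 1: P1: store L1 := 14  ⟶  IMI  (L1)  txn=BusRdX  M[L1]=10
step 2: P1: load  L5  ⟶  IEI  (L5)  txn=BusRd  M[L5]=80
step 3: P0: store L6 := 3  ⟶  MII  (L6)  txn=BusRdX  M[L6]=40
step 4: P1: store L7 := 32  ⟶  IMI  (L7)  txn=BusRdX  M[L7]=20
step 5: P2: store L3 := 63  ⟶  IIM  (L3)  txn=BusRdX  M[L3]=80
step 6: P1: store L1 := 43  ⟶  IMI  (L1)  txn=∅  M[L1]=10
step 7: P1: load  L7  ⟶  IMI  (L7)  txn=∅  M[L7]=20
step 8: P2: store L2 := 94  ⟶  IIM  (L2)  txn=BusRdX  M[L2]=60
step 9: P0: load  L1  ⟶  SOI  (L1)  txn=BusRd  M[L1]=10
step 10: P1: store L1 := 82  ⟶  IMI  (L1)  txn=BusUpgr  M[L1]=10
step 11: P1: load  L5  ⟶  IEI  (L5)  txn=∅  M[L5]=80
step 12: P0: load  L4  ⟶  EII  (L4)  txn=BusRd  M[L4]=40
step 13: P1: load  L0  ⟶  IEI  (L0)  txn=BusRd  M[L0]=80
step 14: P1: load  L0  ⟶  IEI  (L0)  txn=∅  M[L0]=80
step 15: P0: load  L2  ⟶  SIO  (L2)  txn=BusRd  M[L2]=60
step 16: P0: load  L2  ⟶  SIO  (L2)  txn=∅  M[L2]=60
step 17: P2: store L5 := 40  ⟶  IIM  (L5)  txn=BusRdX  M[L5]=80
step 18: P2: load  L5  ⟶  IIM  (L5)  txn=∅  M[L5]=80
step 19: P0: load  L5  ⟶  SIO  (L5)  txn=BusRd  M[L5]=80
step 20: P0: load  L0  ⟶  SSI  (L0)  txn=BusRd  M[L0]=80
step 21: P1: store L2 := 44  ⟶  IMI  (L2)  txn=BusRdX+Flush  M[L2]=94
step 22: P0: load  L2  ⟶  SOI  (L2)  txn=BusRd  M[L2]=94
step 23: P0: load  L7  ⟶  SOI  (L7)  txn=BusRd  M[L7]=20
step 24: P2: store L6 := 43  ⟶  IIM  (L6)  txn=BusRdX+Flush  M[L6]=3
step 25: P0: load  L0  ⟶  SSI  (L0)  txn=∅  M[L0]=80
step 26: P2: load  L5  ⟶  SIO  (L5)  txn=∅  M[L5]=80
step 27: P2: load  L1  ⟶  IOS  (L1)  txn=BusRd  M[L1]=10
step 28: P0: store L0 := 34  ⟶  MII  (L0)  txn=BusUpgr  M[L0]=80
step 29: P0: store L1 := 44  ⟶  MII  (L1)  txn=BusRdX+Flush  M[L1]=82
step 30: P1: load  L0  ⟶  OSI  (L0)  txn=BusRd  M[L0]=80

invalidations = 3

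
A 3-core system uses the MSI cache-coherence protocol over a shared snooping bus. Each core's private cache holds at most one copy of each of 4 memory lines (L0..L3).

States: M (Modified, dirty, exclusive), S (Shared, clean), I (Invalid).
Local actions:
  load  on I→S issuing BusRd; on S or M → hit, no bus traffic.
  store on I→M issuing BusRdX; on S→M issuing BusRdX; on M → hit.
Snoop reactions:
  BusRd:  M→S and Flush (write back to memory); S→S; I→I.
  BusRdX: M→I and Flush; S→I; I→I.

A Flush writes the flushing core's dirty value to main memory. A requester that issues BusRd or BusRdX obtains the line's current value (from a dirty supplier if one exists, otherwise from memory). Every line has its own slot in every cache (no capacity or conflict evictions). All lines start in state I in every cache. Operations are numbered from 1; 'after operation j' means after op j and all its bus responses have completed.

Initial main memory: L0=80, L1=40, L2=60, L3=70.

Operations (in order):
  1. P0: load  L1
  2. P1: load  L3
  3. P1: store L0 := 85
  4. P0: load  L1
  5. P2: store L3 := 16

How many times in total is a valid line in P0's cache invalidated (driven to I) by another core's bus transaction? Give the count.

invalidations = 0

[1] P0: load  L1 | P0:S(40), P1:I, P2:I | bus: BusRd
[2] P1: load  L3 | P0:I, P1:S(70), P2:I | bus: BusRd
[3] P1: store L0 := 85 | P0:I, P1:M(85), P2:I | bus: BusRdX
[4] P0: load  L1 | P0:S(40), P1:I, P2:I | bus: none
[5] P2: store L3 := 16 | P0:I, P1:I, P2:M(16) | bus: BusRdX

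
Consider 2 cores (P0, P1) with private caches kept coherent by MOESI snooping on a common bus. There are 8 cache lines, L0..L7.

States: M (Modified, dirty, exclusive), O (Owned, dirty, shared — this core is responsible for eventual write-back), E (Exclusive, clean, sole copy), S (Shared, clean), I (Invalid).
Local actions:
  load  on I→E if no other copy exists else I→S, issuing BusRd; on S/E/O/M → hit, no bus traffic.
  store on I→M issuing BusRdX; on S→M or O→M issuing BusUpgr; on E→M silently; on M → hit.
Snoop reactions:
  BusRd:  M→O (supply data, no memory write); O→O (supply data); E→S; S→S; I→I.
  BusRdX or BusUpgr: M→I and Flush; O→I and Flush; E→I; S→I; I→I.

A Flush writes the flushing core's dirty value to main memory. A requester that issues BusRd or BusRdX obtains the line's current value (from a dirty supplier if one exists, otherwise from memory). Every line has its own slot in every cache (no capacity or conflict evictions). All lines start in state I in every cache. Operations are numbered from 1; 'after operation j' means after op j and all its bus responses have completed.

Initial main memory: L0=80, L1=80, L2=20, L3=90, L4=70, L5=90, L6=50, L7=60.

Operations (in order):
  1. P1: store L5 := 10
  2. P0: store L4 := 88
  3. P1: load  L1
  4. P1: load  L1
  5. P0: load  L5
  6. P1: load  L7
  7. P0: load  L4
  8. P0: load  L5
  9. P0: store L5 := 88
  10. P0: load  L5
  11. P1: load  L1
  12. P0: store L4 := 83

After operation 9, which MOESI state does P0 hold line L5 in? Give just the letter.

state = M

[1] P1: store L5 := 10 | P0:I, P1:M(10) | bus: BusRdX
[2] P0: store L4 := 88 | P0:M(88), P1:I | bus: BusRdX
[3] P1: load  L1 | P0:I, P1:E(80) | bus: BusRd
[4] P1: load  L1 | P0:I, P1:E(80) | bus: none
[5] P0: load  L5 | P0:S(10), P1:O(10) | bus: BusRd
[6] P1: load  L7 | P0:I, P1:E(60) | bus: BusRd
[7] P0: load  L4 | P0:M(88), P1:I | bus: none
[8] P0: load  L5 | P0:S(10), P1:O(10) | bus: none
[9] P0: store L5 := 88 | P0:M(88), P1:I | bus: BusUpgr,Flush
[10] P0: load  L5 | P0:M(88), P1:I | bus: none
[11] P1: load  L1 | P0:I, P1:E(80) | bus: none
[12] P0: store L4 := 83 | P0:M(83), P1:I | bus: none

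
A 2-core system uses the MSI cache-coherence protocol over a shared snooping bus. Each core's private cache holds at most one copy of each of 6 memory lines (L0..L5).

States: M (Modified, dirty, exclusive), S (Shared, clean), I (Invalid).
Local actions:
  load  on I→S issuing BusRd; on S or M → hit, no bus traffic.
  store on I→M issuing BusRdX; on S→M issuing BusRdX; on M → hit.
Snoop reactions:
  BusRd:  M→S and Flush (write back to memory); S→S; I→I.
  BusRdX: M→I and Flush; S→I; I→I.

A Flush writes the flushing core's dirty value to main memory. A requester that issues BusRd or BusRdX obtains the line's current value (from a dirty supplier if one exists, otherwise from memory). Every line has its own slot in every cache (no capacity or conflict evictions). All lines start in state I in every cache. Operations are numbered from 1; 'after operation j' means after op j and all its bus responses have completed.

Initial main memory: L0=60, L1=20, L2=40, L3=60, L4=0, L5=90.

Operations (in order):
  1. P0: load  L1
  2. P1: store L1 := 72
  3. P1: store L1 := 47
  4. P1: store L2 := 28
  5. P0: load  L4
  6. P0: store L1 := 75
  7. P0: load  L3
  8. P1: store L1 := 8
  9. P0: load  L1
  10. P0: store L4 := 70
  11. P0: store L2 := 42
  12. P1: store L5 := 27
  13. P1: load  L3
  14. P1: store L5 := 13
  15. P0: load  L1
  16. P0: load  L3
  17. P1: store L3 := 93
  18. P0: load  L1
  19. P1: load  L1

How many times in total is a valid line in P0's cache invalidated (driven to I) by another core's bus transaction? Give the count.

1. P0: load  L1  bus=[BusRd]  L1: P0=S P1=I  mem[L1]=20
2. P1: store L1 := 72  bus=[BusRdX]  L1: P0=I P1=M  mem[L1]=20
3. P1: store L1 := 47  bus=[-]  L1: P0=I P1=M  mem[L1]=20
4. P1: store L2 := 28  bus=[BusRdX]  L2: P0=I P1=M  mem[L2]=40
5. P0: load  L4  bus=[BusRd]  L4: P0=S P1=I  mem[L4]=0
6. P0: store L1 := 75  bus=[BusRdX,Flush]  L1: P0=M P1=I  mem[L1]=47
7. P0: load  L3  bus=[BusRd]  L3: P0=S P1=I  mem[L3]=60
8. P1: store L1 := 8  bus=[BusRdX,Flush]  L1: P0=I P1=M  mem[L1]=75
9. P0: load  L1  bus=[BusRd,Flush]  L1: P0=S P1=S  mem[L1]=8
10. P0: store L4 := 70  bus=[BusRdX]  L4: P0=M P1=I  mem[L4]=0
11. P0: store L2 := 42  bus=[BusRdX,Flush]  L2: P0=M P1=I  mem[L2]=28
12. P1: store L5 := 27  bus=[BusRdX]  L5: P0=I P1=M  mem[L5]=90
13. P1: load  L3  bus=[BusRd]  L3: P0=S P1=S  mem[L3]=60
14. P1: store L5 := 13  bus=[-]  L5: P0=I P1=M  mem[L5]=90
15. P0: load  L1  bus=[-]  L1: P0=S P1=S  mem[L1]=8
16. P0: load  L3  bus=[-]  L3: P0=S P1=S  mem[L3]=60
17. P1: store L3 := 93  bus=[BusRdX]  L3: P0=I P1=M  mem[L3]=60
18. P0: load  L1  bus=[-]  L1: P0=S P1=S  mem[L1]=8
19. P1: load  L1  bus=[-]  L1: P0=S P1=S  mem[L1]=8

invalidations = 3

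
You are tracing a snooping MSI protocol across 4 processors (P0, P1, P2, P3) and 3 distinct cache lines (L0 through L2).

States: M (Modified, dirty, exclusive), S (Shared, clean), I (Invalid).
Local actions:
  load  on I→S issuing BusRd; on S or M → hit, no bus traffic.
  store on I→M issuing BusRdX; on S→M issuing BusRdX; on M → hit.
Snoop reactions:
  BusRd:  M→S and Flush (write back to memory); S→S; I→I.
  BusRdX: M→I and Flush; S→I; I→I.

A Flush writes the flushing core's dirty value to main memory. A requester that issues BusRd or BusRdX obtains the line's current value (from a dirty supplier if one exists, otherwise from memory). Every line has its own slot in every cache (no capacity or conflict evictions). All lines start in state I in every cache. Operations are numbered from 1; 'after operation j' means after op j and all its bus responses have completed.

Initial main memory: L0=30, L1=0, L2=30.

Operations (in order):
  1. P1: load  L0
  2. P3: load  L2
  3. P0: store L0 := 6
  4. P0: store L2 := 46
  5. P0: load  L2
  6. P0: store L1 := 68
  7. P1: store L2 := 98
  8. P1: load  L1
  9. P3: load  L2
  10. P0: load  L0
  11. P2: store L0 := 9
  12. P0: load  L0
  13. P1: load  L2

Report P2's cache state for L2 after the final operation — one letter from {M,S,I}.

state = I

[1] P1: load  L0 | P0:I, P1:S(30), P2:I, P3:I | bus: BusRd
[2] P3: load  L2 | P0:I, P1:I, P2:I, P3:S(30) | bus: BusRd
[3] P0: store L0 := 6 | P0:M(6), P1:I, P2:I, P3:I | bus: BusRdX
[4] P0: store L2 := 46 | P0:M(46), P1:I, P2:I, P3:I | bus: BusRdX
[5] P0: load  L2 | P0:M(46), P1:I, P2:I, P3:I | bus: none
[6] P0: store L1 := 68 | P0:M(68), P1:I, P2:I, P3:I | bus: BusRdX
[7] P1: store L2 := 98 | P0:I, P1:M(98), P2:I, P3:I | bus: BusRdX,Flush
[8] P1: load  L1 | P0:S(68), P1:S(68), P2:I, P3:I | bus: BusRd,Flush
[9] P3: load  L2 | P0:I, P1:S(98), P2:I, P3:S(98) | bus: BusRd,Flush
[10] P0: load  L0 | P0:M(6), P1:I, P2:I, P3:I | bus: none
[11] P2: store L0 := 9 | P0:I, P1:I, P2:M(9), P3:I | bus: BusRdX,Flush
[12] P0: load  L0 | P0:S(9), P1:I, P2:S(9), P3:I | bus: BusRd,Flush
[13] P1: load  L2 | P0:I, P1:S(98), P2:I, P3:S(98) | bus: none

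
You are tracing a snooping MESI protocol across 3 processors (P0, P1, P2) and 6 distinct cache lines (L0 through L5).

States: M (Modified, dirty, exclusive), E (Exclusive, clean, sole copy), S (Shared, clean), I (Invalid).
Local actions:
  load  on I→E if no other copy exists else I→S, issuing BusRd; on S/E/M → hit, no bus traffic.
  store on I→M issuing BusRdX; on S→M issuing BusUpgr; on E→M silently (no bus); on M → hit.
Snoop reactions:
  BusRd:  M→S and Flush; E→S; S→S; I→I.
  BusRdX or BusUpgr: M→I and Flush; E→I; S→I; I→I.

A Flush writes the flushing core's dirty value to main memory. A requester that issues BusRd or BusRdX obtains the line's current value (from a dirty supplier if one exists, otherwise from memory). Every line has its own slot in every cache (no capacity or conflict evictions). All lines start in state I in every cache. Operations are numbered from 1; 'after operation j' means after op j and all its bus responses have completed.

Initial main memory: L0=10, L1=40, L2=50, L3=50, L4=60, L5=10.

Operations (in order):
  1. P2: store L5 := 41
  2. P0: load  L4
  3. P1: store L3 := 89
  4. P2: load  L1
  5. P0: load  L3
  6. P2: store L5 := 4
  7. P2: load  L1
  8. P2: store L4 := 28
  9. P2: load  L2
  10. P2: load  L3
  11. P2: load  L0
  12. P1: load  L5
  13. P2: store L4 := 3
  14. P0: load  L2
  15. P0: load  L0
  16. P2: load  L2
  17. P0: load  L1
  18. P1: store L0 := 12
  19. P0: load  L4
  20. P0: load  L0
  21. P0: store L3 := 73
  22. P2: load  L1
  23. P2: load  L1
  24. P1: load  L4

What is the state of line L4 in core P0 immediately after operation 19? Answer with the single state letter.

  op1 P2: store L5 := 41 → I/I/M on L5; bus BusRdX; mem=10
  op2 P0: load  L4 → E/I/I on L4; bus BusRd; mem=60
  op3 P1: store L3 := 89 → I/M/I on L3; bus BusRdX; mem=50
  op4 P2: load  L1 → I/I/E on L1; bus BusRd; mem=40
  op5 P0: load  L3 → S/S/I on L3; bus BusRd Flush; mem=89
  op6 P2: store L5 := 4 → I/I/M on L5; bus (none); mem=10
  op7 P2: load  L1 → I/I/E on L1; bus (none); mem=40
  op8 P2: store L4 := 28 → I/I/M on L4; bus BusRdX; mem=60
  op9 P2: load  L2 → I/I/E on L2; bus BusRd; mem=50
  op10 P2: load  L3 → S/S/S on L3; bus BusRd; mem=89
  op11 P2: load  L0 → I/I/E on L0; bus BusRd; mem=10
  op12 P1: load  L5 → I/S/S on L5; bus BusRd Flush; mem=4
  op13 P2: store L4 := 3 → I/I/M on L4; bus (none); mem=60
  op14 P0: load  L2 → S/I/S on L2; bus BusRd; mem=50
  op15 P0: load  L0 → S/I/S on L0; bus BusRd; mem=10
  op16 P2: load  L2 → S/I/S on L2; bus (none); mem=50
  op17 P0: load  L1 → S/I/S on L1; bus BusRd; mem=40
  op18 P1: store L0 := 12 → I/M/I on L0; bus BusRdX; mem=10
  op19 P0: load  L4 → S/I/S on L4; bus BusRd Flush; mem=3
  op20 P0: load  L0 → S/S/I on L0; bus BusRd Flush; mem=12
  op21 P0: store L3 := 73 → M/I/I on L3; bus BusUpgr; mem=89
  op22 P2: load  L1 → S/I/S on L1; bus (none); mem=40
  op23 P2: load  L1 → S/I/S on L1; bus (none); mem=40
  op24 P1: load  L4 → S/S/S on L4; bus BusRd; mem=3

state = S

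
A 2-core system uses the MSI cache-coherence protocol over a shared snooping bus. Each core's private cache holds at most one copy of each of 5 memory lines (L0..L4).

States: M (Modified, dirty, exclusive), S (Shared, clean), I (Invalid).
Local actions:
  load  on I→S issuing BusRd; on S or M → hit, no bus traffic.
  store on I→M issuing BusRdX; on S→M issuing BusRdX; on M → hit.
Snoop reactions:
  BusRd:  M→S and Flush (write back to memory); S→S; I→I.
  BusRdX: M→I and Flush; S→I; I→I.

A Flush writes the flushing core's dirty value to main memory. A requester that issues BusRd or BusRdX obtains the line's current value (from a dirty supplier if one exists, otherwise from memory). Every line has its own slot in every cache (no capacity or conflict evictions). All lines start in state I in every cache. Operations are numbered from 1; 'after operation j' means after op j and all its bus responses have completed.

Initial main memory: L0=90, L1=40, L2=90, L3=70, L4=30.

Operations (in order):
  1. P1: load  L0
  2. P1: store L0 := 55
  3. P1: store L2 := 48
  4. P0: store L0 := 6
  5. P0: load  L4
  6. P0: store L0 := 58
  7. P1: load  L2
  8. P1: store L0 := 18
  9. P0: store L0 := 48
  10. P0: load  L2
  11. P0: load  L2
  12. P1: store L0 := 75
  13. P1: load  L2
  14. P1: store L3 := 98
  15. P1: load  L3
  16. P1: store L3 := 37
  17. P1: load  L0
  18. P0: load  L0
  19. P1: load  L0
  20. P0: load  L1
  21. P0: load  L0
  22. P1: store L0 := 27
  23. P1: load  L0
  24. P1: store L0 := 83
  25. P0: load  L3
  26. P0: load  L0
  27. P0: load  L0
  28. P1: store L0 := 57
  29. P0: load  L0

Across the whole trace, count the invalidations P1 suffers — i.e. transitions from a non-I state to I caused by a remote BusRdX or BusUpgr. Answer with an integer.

[1] P1: load  L0 | P0:I, P1:S(90) | bus: BusRd
[2] P1: store L0 := 55 | P0:I, P1:M(55) | bus: BusRdX
[3] P1: store L2 := 48 | P0:I, P1:M(48) | bus: BusRdX
[4] P0: store L0 := 6 | P0:M(6), P1:I | bus: BusRdX,Flush
[5] P0: load  L4 | P0:S(30), P1:I | bus: BusRd
[6] P0: store L0 := 58 | P0:M(58), P1:I | bus: none
[7] P1: load  L2 | P0:I, P1:M(48) | bus: none
[8] P1: store L0 := 18 | P0:I, P1:M(18) | bus: BusRdX,Flush
[9] P0: store L0 := 48 | P0:M(48), P1:I | bus: BusRdX,Flush
[10] P0: load  L2 | P0:S(48), P1:S(48) | bus: BusRd,Flush
[11] P0: load  L2 | P0:S(48), P1:S(48) | bus: none
[12] P1: store L0 := 75 | P0:I, P1:M(75) | bus: BusRdX,Flush
[13] P1: load  L2 | P0:S(48), P1:S(48) | bus: none
[14] P1: store L3 := 98 | P0:I, P1:M(98) | bus: BusRdX
[15] P1: load  L3 | P0:I, P1:M(98) | bus: none
[16] P1: store L3 := 37 | P0:I, P1:M(37) | bus: none
[17] P1: load  L0 | P0:I, P1:M(75) | bus: none
[18] P0: load  L0 | P0:S(75), P1:S(75) | bus: BusRd,Flush
[19] P1: load  L0 | P0:S(75), P1:S(75) | bus: none
[20] P0: load  L1 | P0:S(40), P1:I | bus: BusRd
[21] P0: load  L0 | P0:S(75), P1:S(75) | bus: none
[22] P1: store L0 := 27 | P0:I, P1:M(27) | bus: BusRdX
[23] P1: load  L0 | P0:I, P1:M(27) | bus: none
[24] P1: store L0 := 83 | P0:I, P1:M(83) | bus: none
[25] P0: load  L3 | P0:S(37), P1:S(37) | bus: BusRd,Flush
[26] P0: load  L0 | P0:S(83), P1:S(83) | bus: BusRd,Flush
[27] P0: load  L0 | P0:S(83), P1:S(83) | bus: none
[28] P1: store L0 := 57 | P0:I, P1:M(57) | bus: BusRdX
[29] P0: load  L0 | P0:S(57), P1:S(57) | bus: BusRd,Flush

invalidations = 2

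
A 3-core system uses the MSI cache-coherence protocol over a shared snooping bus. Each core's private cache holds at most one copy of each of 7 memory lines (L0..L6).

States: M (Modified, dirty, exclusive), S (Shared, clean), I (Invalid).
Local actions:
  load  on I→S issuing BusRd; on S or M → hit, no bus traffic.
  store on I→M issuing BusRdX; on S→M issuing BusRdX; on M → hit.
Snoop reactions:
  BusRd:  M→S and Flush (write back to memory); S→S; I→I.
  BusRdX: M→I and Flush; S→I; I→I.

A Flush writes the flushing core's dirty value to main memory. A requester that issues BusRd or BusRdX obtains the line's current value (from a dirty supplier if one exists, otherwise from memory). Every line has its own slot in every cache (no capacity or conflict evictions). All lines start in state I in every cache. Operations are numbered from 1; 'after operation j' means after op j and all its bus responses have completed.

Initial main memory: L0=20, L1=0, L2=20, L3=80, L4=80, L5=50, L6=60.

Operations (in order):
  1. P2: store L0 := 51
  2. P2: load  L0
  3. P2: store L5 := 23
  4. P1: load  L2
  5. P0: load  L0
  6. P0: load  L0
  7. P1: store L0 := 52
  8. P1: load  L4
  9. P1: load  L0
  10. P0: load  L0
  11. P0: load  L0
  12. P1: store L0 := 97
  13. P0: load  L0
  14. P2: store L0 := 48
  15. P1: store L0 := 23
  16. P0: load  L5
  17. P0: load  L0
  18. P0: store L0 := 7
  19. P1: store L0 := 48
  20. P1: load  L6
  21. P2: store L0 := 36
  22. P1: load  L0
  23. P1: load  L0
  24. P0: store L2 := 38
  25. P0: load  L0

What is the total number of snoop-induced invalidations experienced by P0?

invalidations = 4

  op1 P2: store L0 := 51 → I/I/M on L0; bus BusRdX; mem=20
  op2 P2: load  L0 → I/I/M on L0; bus (none); mem=20
  op3 P2: store L5 := 23 → I/I/M on L5; bus BusRdX; mem=50
  op4 P1: load  L2 → I/S/I on L2; bus BusRd; mem=20
  op5 P0: load  L0 → S/I/S on L0; bus BusRd Flush; mem=51
  op6 P0: load  L0 → S/I/S on L0; bus (none); mem=51
  op7 P1: store L0 := 52 → I/M/I on L0; bus BusRdX; mem=51
  op8 P1: load  L4 → I/S/I on L4; bus BusRd; mem=80
  op9 P1: load  L0 → I/M/I on L0; bus (none); mem=51
  op10 P0: load  L0 → S/S/I on L0; bus BusRd Flush; mem=52
  op11 P0: load  L0 → S/S/I on L0; bus (none); mem=52
  op12 P1: store L0 := 97 → I/M/I on L0; bus BusRdX; mem=52
  op13 P0: load  L0 → S/S/I on L0; bus BusRd Flush; mem=97
  op14 P2: store L0 := 48 → I/I/M on L0; bus BusRdX; mem=97
  op15 P1: store L0 := 23 → I/M/I on L0; bus BusRdX Flush; mem=48
  op16 P0: load  L5 → S/I/S on L5; bus BusRd Flush; mem=23
  op17 P0: load  L0 → S/S/I on L0; bus BusRd Flush; mem=23
  op18 P0: store L0 := 7 → M/I/I on L0; bus BusRdX; mem=23
  op19 P1: store L0 := 48 → I/M/I on L0; bus BusRdX Flush; mem=7
  op20 P1: load  L6 → I/S/I on L6; bus BusRd; mem=60
  op21 P2: store L0 := 36 → I/I/M on L0; bus BusRdX Flush; mem=48
  op22 P1: load  L0 → I/S/S on L0; bus BusRd Flush; mem=36
  op23 P1: load  L0 → I/S/S on L0; bus (none); mem=36
  op24 P0: store L2 := 38 → M/I/I on L2; bus BusRdX; mem=20
  op25 P0: load  L0 → S/S/S on L0; bus BusRd; mem=36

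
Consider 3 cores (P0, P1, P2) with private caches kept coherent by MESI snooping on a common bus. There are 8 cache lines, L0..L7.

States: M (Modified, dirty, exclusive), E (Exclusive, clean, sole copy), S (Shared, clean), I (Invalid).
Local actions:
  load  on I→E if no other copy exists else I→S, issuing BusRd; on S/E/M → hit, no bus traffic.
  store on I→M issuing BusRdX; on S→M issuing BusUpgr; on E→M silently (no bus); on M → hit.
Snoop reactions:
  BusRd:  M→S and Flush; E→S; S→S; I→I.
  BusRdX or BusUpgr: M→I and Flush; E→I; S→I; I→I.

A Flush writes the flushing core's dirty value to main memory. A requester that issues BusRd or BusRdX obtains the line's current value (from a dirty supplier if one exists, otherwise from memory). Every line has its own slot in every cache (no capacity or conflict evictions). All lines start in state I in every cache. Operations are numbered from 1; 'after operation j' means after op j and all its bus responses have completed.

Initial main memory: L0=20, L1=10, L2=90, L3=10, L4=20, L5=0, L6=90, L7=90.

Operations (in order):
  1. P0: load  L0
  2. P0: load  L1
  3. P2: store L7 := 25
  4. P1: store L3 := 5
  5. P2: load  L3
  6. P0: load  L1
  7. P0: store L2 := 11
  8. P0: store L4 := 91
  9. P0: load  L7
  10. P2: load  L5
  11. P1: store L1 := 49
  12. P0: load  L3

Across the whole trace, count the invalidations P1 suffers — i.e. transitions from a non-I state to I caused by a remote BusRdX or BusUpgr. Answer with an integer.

invalidations = 0

  op1 P0: load  L0 → E/I/I on L0; bus BusRd; mem=20
  op2 P0: load  L1 → E/I/I on L1; bus BusRd; mem=10
  op3 P2: store L7 := 25 → I/I/M on L7; bus BusRdX; mem=90
  op4 P1: store L3 := 5 → I/M/I on L3; bus BusRdX; mem=10
  op5 P2: load  L3 → I/S/S on L3; bus BusRd Flush; mem=5
  op6 P0: load  L1 → E/I/I on L1; bus (none); mem=10
  op7 P0: store L2 := 11 → M/I/I on L2; bus BusRdX; mem=90
  op8 P0: store L4 := 91 → M/I/I on L4; bus BusRdX; mem=20
  op9 P0: load  L7 → S/I/S on L7; bus BusRd Flush; mem=25
  op10 P2: load  L5 → I/I/E on L5; bus BusRd; mem=0
  op11 P1: store L1 := 49 → I/M/I on L1; bus BusRdX; mem=10
  op12 P0: load  L3 → S/S/S on L3; bus BusRd; mem=5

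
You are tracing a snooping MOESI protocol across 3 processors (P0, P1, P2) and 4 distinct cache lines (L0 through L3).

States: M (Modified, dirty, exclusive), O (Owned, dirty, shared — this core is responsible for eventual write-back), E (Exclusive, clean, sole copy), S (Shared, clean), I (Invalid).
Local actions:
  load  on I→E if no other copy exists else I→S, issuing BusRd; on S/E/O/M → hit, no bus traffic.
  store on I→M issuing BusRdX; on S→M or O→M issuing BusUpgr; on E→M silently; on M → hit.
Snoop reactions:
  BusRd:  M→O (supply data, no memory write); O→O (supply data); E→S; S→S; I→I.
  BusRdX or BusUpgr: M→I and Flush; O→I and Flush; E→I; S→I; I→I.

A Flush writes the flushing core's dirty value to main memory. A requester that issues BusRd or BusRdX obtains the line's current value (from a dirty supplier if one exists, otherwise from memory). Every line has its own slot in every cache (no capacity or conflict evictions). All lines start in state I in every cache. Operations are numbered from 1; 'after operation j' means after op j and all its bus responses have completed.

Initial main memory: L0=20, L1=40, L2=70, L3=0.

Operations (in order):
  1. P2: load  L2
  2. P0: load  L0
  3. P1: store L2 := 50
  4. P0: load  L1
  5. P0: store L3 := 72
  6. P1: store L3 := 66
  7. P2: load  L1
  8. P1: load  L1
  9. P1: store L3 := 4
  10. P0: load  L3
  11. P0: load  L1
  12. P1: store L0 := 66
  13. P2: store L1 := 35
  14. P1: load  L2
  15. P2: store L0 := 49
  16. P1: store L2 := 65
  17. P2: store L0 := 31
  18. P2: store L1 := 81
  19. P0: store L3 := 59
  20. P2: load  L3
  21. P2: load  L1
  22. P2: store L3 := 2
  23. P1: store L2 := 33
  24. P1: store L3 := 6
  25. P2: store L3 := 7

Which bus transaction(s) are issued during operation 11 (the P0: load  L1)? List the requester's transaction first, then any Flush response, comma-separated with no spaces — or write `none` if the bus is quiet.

bus = none

  op1 P2: load  L2 → I/I/E on L2; bus BusRd; mem=70
  op2 P0: load  L0 → E/I/I on L0; bus BusRd; mem=20
  op3 P1: store L2 := 50 → I/M/I on L2; bus BusRdX; mem=70
  op4 P0: load  L1 → E/I/I on L1; bus BusRd; mem=40
  op5 P0: store L3 := 72 → M/I/I on L3; bus BusRdX; mem=0
  op6 P1: store L3 := 66 → I/M/I on L3; bus BusRdX Flush; mem=72
  op7 P2: load  L1 → S/I/S on L1; bus BusRd; mem=40
  op8 P1: load  L1 → S/S/S on L1; bus BusRd; mem=40
  op9 P1: store L3 := 4 → I/M/I on L3; bus (none); mem=72
  op10 P0: load  L3 → S/O/I on L3; bus BusRd; mem=72
  op11 P0: load  L1 → S/S/S on L1; bus (none); mem=40
  op12 P1: store L0 := 66 → I/M/I on L0; bus BusRdX; mem=20
  op13 P2: store L1 := 35 → I/I/M on L1; bus BusUpgr; mem=40
  op14 P1: load  L2 → I/M/I on L2; bus (none); mem=70
  op15 P2: store L0 := 49 → I/I/M on L0; bus BusRdX Flush; mem=66
  op16 P1: store L2 := 65 → I/M/I on L2; bus (none); mem=70
  op17 P2: store L0 := 31 → I/I/M on L0; bus (none); mem=66
  op18 P2: store L1 := 81 → I/I/M on L1; bus (none); mem=40
  op19 P0: store L3 := 59 → M/I/I on L3; bus BusUpgr Flush; mem=4
  op20 P2: load  L3 → O/I/S on L3; bus BusRd; mem=4
  op21 P2: load  L1 → I/I/M on L1; bus (none); mem=40
  op22 P2: store L3 := 2 → I/I/M on L3; bus BusUpgr Flush; mem=59
  op23 P1: store L2 := 33 → I/M/I on L2; bus (none); mem=70
  op24 P1: store L3 := 6 → I/M/I on L3; bus BusRdX Flush; mem=2
  op25 P2: store L3 := 7 → I/I/M on L3; bus BusRdX Flush; mem=6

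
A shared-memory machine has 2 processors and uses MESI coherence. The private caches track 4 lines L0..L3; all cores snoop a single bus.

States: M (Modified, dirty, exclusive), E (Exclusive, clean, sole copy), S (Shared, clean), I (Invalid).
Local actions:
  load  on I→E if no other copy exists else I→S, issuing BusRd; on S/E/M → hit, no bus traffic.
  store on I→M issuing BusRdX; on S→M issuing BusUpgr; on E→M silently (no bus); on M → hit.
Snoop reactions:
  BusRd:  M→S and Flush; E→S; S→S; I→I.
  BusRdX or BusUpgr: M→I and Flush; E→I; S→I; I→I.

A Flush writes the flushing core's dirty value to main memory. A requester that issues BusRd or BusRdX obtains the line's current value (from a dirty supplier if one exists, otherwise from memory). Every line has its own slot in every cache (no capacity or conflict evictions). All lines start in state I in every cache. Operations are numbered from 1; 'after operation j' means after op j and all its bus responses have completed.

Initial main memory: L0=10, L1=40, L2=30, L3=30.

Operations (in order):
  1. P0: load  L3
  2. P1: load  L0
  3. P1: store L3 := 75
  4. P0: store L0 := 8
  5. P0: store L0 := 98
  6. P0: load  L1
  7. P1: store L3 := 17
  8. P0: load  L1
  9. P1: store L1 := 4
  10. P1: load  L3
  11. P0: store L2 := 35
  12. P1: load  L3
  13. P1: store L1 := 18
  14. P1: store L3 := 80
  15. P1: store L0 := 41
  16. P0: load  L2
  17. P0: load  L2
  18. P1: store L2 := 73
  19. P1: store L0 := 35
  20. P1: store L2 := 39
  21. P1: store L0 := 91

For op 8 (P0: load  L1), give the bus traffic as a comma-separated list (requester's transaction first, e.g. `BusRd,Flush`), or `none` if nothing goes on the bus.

bus = none

step 1: P0: load  L3  ⟶  EI  (L3)  txn=BusRd  M[L3]=30
step 2: P1: load  L0  ⟶  IE  (L0)  txn=BusRd  M[L0]=10
step 3: P1: store L3 := 75  ⟶  IM  (L3)  txn=BusRdX  M[L3]=30
step 4: P0: store L0 := 8  ⟶  MI  (L0)  txn=BusRdX  M[L0]=10
step 5: P0: store L0 := 98  ⟶  MI  (L0)  txn=∅  M[L0]=10
step 6: P0: load  L1  ⟶  EI  (L1)  txn=BusRd  M[L1]=40
step 7: P1: store L3 := 17  ⟶  IM  (L3)  txn=∅  M[L3]=30
step 8: P0: load  L1  ⟶  EI  (L1)  txn=∅  M[L1]=40
step 9: P1: store L1 := 4  ⟶  IM  (L1)  txn=BusRdX  M[L1]=40
step 10: P1: load  L3  ⟶  IM  (L3)  txn=∅  M[L3]=30
step 11: P0: store L2 := 35  ⟶  MI  (L2)  txn=BusRdX  M[L2]=30
step 12: P1: load  L3  ⟶  IM  (L3)  txn=∅  M[L3]=30
step 13: P1: store L1 := 18  ⟶  IM  (L1)  txn=∅  M[L1]=40
step 14: P1: store L3 := 80  ⟶  IM  (L3)  txn=∅  M[L3]=30
step 15: P1: store L0 := 41  ⟶  IM  (L0)  txn=BusRdX+Flush  M[L0]=98
step 16: P0: load  L2  ⟶  MI  (L2)  txn=∅  M[L2]=30
step 17: P0: load  L2  ⟶  MI  (L2)  txn=∅  M[L2]=30
step 18: P1: store L2 := 73  ⟶  IM  (L2)  txn=BusRdX+Flush  M[L2]=35
step 19: P1: store L0 := 35  ⟶  IM  (L0)  txn=∅  M[L0]=98
step 20: P1: store L2 := 39  ⟶  IM  (L2)  txn=∅  M[L2]=35
step 21: P1: store L0 := 91  ⟶  IM  (L0)  txn=∅  M[L0]=98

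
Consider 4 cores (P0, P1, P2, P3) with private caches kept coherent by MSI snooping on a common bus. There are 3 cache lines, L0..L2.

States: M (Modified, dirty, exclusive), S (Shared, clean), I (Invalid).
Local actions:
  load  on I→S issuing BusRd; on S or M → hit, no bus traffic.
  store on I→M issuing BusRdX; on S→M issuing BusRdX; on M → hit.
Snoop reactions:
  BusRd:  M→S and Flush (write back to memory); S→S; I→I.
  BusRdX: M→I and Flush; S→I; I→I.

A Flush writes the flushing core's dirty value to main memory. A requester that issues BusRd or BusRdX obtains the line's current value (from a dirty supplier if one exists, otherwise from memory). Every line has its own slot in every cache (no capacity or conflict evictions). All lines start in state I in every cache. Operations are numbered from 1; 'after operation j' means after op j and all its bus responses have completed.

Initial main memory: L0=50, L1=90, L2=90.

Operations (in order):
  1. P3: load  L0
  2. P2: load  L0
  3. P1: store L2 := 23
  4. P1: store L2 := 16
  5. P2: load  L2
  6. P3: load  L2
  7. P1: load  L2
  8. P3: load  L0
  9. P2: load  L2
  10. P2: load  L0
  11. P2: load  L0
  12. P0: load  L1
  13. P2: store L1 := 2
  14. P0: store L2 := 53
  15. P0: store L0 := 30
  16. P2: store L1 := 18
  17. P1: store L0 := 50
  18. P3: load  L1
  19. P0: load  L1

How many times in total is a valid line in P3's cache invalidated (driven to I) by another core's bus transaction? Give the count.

step 1: P3: load  L0  ⟶  IIIS  (L0)  txn=BusRd  M[L0]=50
step 2: P2: load  L0  ⟶  IISS  (L0)  txn=BusRd  M[L0]=50
step 3: P1: store L2 := 23  ⟶  IMII  (L2)  txn=BusRdX  M[L2]=90
step 4: P1: store L2 := 16  ⟶  IMII  (L2)  txn=∅  M[L2]=90
step 5: P2: load  L2  ⟶  ISSI  (L2)  txn=BusRd+Flush  M[L2]=16
step 6: P3: load  L2  ⟶  ISSS  (L2)  txn=BusRd  M[L2]=16
step 7: P1: load  L2  ⟶  ISSS  (L2)  txn=∅  M[L2]=16
step 8: P3: load  L0  ⟶  IISS  (L0)  txn=∅  M[L0]=50
step 9: P2: load  L2  ⟶  ISSS  (L2)  txn=∅  M[L2]=16
step 10: P2: load  L0  ⟶  IISS  (L0)  txn=∅  M[L0]=50
step 11: P2: load  L0  ⟶  IISS  (L0)  txn=∅  M[L0]=50
step 12: P0: load  L1  ⟶  SIII  (L1)  txn=BusRd  M[L1]=90
step 13: P2: store L1 := 2  ⟶  IIMI  (L1)  txn=BusRdX  M[L1]=90
step 14: P0: store L2 := 53  ⟶  MIII  (L2)  txn=BusRdX  M[L2]=16
step 15: P0: store L0 := 30  ⟶  MIII  (L0)  txn=BusRdX  M[L0]=50
step 16: P2: store L1 := 18  ⟶  IIMI  (L1)  txn=∅  M[L1]=90
step 17: P1: store L0 := 50  ⟶  IMII  (L0)  txn=BusRdX+Flush  M[L0]=30
step 18: P3: load  L1  ⟶  IISS  (L1)  txn=BusRd+Flush  M[L1]=18
step 19: P0: load  L1  ⟶  SISS  (L1)  txn=BusRd  M[L1]=18

invalidations = 2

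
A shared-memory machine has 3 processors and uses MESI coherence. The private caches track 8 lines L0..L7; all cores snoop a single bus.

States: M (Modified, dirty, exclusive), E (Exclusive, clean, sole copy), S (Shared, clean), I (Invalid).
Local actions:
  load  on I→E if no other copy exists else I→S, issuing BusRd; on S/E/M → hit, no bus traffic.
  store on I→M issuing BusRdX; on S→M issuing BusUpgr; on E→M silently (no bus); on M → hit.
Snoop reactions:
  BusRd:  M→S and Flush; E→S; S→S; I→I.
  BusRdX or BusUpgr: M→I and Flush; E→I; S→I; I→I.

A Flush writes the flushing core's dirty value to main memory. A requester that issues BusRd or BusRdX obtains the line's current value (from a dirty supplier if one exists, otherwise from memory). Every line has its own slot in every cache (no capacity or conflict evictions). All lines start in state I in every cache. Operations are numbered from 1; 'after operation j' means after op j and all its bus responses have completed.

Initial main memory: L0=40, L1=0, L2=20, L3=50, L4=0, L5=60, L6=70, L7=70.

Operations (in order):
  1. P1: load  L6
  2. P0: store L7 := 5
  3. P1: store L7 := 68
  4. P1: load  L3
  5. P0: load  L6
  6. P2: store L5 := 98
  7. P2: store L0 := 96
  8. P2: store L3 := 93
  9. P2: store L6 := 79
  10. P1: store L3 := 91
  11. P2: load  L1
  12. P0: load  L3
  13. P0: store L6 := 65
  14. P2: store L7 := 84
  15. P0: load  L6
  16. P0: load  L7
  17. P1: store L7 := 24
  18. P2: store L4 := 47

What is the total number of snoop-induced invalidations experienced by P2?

[1] P1: load  L6 | P0:I, P1:E(70), P2:I | bus: BusRd
[2] P0: store L7 := 5 | P0:M(5), P1:I, P2:I | bus: BusRdX
[3] P1: store L7 := 68 | P0:I, P1:M(68), P2:I | bus: BusRdX,Flush
[4] P1: load  L3 | P0:I, P1:E(50), P2:I | bus: BusRd
[5] P0: load  L6 | P0:S(70), P1:S(70), P2:I | bus: BusRd
[6] P2: store L5 := 98 | P0:I, P1:I, P2:M(98) | bus: BusRdX
[7] P2: store L0 := 96 | P0:I, P1:I, P2:M(96) | bus: BusRdX
[8] P2: store L3 := 93 | P0:I, P1:I, P2:M(93) | bus: BusRdX
[9] P2: store L6 := 79 | P0:I, P1:I, P2:M(79) | bus: BusRdX
[10] P1: store L3 := 91 | P0:I, P1:M(91), P2:I | bus: BusRdX,Flush
[11] P2: load  L1 | P0:I, P1:I, P2:E(0) | bus: BusRd
[12] P0: load  L3 | P0:S(91), P1:S(91), P2:I | bus: BusRd,Flush
[13] P0: store L6 := 65 | P0:M(65), P1:I, P2:I | bus: BusRdX,Flush
[14] P2: store L7 := 84 | P0:I, P1:I, P2:M(84) | bus: BusRdX,Flush
[15] P0: load  L6 | P0:M(65), P1:I, P2:I | bus: none
[16] P0: load  L7 | P0:S(84), P1:I, P2:S(84) | bus: BusRd,Flush
[17] P1: store L7 := 24 | P0:I, P1:M(24), P2:I | bus: BusRdX
[18] P2: store L4 := 47 | P0:I, P1:I, P2:M(47) | bus: BusRdX

invalidations = 3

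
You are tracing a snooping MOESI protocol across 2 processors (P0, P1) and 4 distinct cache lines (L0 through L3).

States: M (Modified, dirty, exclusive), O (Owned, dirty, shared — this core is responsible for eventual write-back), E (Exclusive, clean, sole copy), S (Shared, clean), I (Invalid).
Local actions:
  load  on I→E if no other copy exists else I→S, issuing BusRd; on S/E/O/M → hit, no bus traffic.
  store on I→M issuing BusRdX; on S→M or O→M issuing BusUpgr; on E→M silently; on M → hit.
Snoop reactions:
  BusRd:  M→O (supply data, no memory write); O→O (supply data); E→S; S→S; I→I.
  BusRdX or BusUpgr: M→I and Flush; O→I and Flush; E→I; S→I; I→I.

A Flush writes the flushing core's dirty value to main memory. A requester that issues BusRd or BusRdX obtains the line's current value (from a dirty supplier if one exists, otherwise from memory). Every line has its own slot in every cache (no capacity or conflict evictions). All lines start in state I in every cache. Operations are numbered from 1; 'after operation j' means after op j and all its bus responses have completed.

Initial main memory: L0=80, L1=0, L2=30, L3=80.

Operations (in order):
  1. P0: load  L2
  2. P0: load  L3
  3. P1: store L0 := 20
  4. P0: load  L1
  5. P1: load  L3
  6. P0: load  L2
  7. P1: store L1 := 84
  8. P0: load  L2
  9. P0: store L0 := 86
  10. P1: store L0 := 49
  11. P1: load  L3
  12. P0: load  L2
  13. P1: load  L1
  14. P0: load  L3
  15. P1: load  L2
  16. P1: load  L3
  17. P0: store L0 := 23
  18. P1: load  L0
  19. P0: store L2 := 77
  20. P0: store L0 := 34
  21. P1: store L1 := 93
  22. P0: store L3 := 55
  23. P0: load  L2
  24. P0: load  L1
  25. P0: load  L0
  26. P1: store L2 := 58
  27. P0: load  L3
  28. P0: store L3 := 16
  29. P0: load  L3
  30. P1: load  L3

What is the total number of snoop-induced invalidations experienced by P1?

step 1: P0: load  L2  ⟶  EI  (L2)  txn=BusRd  M[L2]=30
step 2: P0: load  L3  ⟶  EI  (L3)  txn=BusRd  M[L3]=80
step 3: P1: store L0 := 20  ⟶  IM  (L0)  txn=BusRdX  M[L0]=80
step 4: P0: load  L1  ⟶  EI  (L1)  txn=BusRd  M[L1]=0
step 5: P1: load  L3  ⟶  SS  (L3)  txn=BusRd  M[L3]=80
step 6: P0: load  L2  ⟶  EI  (L2)  txn=∅  M[L2]=30
step 7: P1: store L1 := 84  ⟶  IM  (L1)  txn=BusRdX  M[L1]=0
step 8: P0: load  L2  ⟶  EI  (L2)  txn=∅  M[L2]=30
step 9: P0: store L0 := 86  ⟶  MI  (L0)  txn=BusRdX+Flush  M[L0]=20
step 10: P1: store L0 := 49  ⟶  IM  (L0)  txn=BusRdX+Flush  M[L0]=86
step 11: P1: load  L3  ⟶  SS  (L3)  txn=∅  M[L3]=80
step 12: P0: load  L2  ⟶  EI  (L2)  txn=∅  M[L2]=30
step 13: P1: load  L1  ⟶  IM  (L1)  txn=∅  M[L1]=0
step 14: P0: load  L3  ⟶  SS  (L3)  txn=∅  M[L3]=80
step 15: P1: load  L2  ⟶  SS  (L2)  txn=BusRd  M[L2]=30
step 16: P1: load  L3  ⟶  SS  (L3)  txn=∅  M[L3]=80
step 17: P0: store L0 := 23  ⟶  MI  (L0)  txn=BusRdX+Flush  M[L0]=49
step 18: P1: load  L0  ⟶  OS  (L0)  txn=BusRd  M[L0]=49
step 19: P0: store L2 := 77  ⟶  MI  (L2)  txn=BusUpgr  M[L2]=30
step 20: P0: store L0 := 34  ⟶  MI  (L0)  txn=BusUpgr  M[L0]=49
step 21: P1: store L1 := 93  ⟶  IM  (L1)  txn=∅  M[L1]=0
step 22: P0: store L3 := 55  ⟶  MI  (L3)  txn=BusUpgr  M[L3]=80
step 23: P0: load  L2  ⟶  MI  (L2)  txn=∅  M[L2]=30
step 24: P0: load  L1  ⟶  SO  (L1)  txn=BusRd  M[L1]=0
step 25: P0: load  L0  ⟶  MI  (L0)  txn=∅  M[L0]=49
step 26: P1: store L2 := 58  ⟶  IM  (L2)  txn=BusRdX+Flush  M[L2]=77
step 27: P0: load  L3  ⟶  MI  (L3)  txn=∅  M[L3]=80
step 28: P0: store L3 := 16  ⟶  MI  (L3)  txn=∅  M[L3]=80
step 29: P0: load  L3  ⟶  MI  (L3)  txn=∅  M[L3]=80
step 30: P1: load  L3  ⟶  OS  (L3)  txn=BusRd  M[L3]=80

invalidations = 5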